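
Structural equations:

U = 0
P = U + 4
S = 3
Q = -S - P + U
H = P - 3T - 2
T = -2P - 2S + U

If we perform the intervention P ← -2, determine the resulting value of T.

-2

do(P=-2) replaces the equation P = U + 4 with the constant P = -2.
T = -2P - 2S + U  [with P=-2, S=3, U=0]  = -2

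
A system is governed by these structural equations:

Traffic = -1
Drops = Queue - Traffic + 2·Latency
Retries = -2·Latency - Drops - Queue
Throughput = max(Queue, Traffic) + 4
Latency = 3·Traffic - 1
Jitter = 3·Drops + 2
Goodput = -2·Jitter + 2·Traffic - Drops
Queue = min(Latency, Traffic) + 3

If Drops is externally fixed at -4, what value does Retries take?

13

Intervening sets Drops = -4 and removes its equation (Drops = Queue - Traffic + 2·Latency).
Latency = 3·Traffic - 1  [with Traffic=-1]  = -4
Queue = min(Latency, Traffic) + 3  [with Latency=-4, Traffic=-1]  = -1
Retries = -2·Latency - Drops - Queue  [with Latency=-4, Drops=-4, Queue=-1]  = 13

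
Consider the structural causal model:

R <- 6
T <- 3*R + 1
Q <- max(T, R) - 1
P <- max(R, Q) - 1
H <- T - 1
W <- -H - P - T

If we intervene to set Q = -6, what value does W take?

-42

The intervention breaks the incoming arrows to Q: Q <- max(T, R) - 1 no longer applies, and Q = -6.
T = 3*R + 1  [with R=6]  = 19
P = max(R, Q) - 1  [with R=6, Q=-6]  = 5
H = T - 1  [with T=19]  = 18
W = -H - P - T  [with H=18, P=5, T=19]  = -42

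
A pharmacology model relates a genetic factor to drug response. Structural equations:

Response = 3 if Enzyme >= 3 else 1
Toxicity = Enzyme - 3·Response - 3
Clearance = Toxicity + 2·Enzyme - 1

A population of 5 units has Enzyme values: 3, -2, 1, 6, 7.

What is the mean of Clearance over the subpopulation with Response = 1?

-8.5

Observing Response=1 restricts to units where Response's equation naturally yields 1: Enzyme ∈ {-2, 1}. In that subpopulation Clearance = -13, -4, mean -8.5.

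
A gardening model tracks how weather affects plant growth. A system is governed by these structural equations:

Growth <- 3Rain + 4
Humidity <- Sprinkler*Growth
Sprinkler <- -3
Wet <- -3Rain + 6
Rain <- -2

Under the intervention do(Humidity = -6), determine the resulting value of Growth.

-2

The intervention breaks the incoming arrows to Humidity: Humidity <- Sprinkler*Growth no longer applies, and Humidity = -6.
Since Growth is not a descendant of the intervened variable, it is unaffected.
Growth = 3Rain + 4  [with Rain=-2]  = -2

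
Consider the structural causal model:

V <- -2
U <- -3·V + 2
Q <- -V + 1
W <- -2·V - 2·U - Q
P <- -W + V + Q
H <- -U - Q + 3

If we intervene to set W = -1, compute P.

2

Intervening sets W = -1 and removes its equation (W <- -2·V - 2·U - Q).
Q = -V + 1  [with V=-2]  = 3
P = -W + V + Q  [with W=-1, V=-2, Q=3]  = 2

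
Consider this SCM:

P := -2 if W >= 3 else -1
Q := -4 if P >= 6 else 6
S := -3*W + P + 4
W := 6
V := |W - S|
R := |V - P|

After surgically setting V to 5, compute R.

Under do(V=5), the mechanism V := |W - S| is discarded; V is fixed at 5.
P = -2 if W >= 3 else -1  [with W=6]  = -2
R = |V - P|  [with V=5, P=-2]  = 7

7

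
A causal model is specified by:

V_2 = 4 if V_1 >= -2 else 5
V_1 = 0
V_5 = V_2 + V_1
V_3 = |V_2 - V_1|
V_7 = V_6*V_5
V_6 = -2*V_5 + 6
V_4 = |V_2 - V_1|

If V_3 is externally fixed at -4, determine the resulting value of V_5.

4

do(V_3=-4) replaces the equation V_3 = |V_2 - V_1| with the constant V_3 = -4.
V_5 is not downstream of the intervention, so its value is determined by the original equations.
V_2 = 4 if V_1 >= -2 else 5  [with V_1=0]  = 4
V_5 = V_2 + V_1  [with V_2=4, V_1=0]  = 4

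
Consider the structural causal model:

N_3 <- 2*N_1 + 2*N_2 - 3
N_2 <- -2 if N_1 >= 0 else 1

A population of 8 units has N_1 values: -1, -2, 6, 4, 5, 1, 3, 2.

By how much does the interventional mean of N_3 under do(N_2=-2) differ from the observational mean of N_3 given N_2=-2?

-2.5

The intervention sets N_2=-2 in all 8 units regardless of N_1. Recomputing N_3 per unit gives -9, -11, 5, 1, 3, -5, -1, -3; average -2.5.
Conditioning on N_2=-2 selects the 6 unit(s) with N_1 ∈ {6, 4, 5, 1, 3, 2}. Their N_3 values: 5, 1, 3, -5, -1, -3. Mean = 0.
Difference = -2.5 − 0 = -2.5.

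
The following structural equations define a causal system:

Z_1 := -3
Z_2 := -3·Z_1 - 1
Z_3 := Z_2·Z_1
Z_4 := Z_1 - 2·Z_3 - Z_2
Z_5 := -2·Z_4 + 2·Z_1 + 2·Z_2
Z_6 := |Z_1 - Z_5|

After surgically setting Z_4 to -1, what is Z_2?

8

The intervention breaks the incoming arrows to Z_4: Z_4 := Z_1 - 2·Z_3 - Z_2 no longer applies, and Z_4 = -1.
Since Z_2 is not a descendant of the intervened variable, it is unaffected.
Z_2 = -3·Z_1 - 1  [with Z_1=-3]  = 8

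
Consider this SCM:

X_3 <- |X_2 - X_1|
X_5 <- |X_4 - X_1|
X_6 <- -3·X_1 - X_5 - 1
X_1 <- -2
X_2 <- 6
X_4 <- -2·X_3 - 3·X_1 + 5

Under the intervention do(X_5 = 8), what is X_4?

-5

The intervention breaks the incoming arrows to X_5: X_5 <- |X_4 - X_1| no longer applies, and X_5 = 8.
Since X_4 is not a descendant of the intervened variable, it is unaffected.
X_3 = |X_2 - X_1|  [with X_2=6, X_1=-2]  = 8
X_4 = -2·X_3 - 3·X_1 + 5  [with X_3=8, X_1=-2]  = -5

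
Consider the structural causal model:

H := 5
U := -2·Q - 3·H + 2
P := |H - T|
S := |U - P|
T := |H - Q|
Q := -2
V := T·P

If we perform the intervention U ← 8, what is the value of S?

Under do(U=8), the mechanism U := -2·Q - 3·H + 2 is discarded; U is fixed at 8.
T = |H - Q|  [with H=5, Q=-2]  = 7
P = |H - T|  [with H=5, T=7]  = 2
S = |U - P|  [with U=8, P=2]  = 6

6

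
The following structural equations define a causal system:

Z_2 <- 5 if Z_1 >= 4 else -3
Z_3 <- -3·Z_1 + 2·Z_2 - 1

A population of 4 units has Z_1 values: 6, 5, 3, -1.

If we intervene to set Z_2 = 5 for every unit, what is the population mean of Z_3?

-0.75

do(Z_2=5) breaks Z_2's dependence on Z_1. With Z_2=5 fixed, Z_3 across the units is -9, -6, 0, 12, mean -0.75.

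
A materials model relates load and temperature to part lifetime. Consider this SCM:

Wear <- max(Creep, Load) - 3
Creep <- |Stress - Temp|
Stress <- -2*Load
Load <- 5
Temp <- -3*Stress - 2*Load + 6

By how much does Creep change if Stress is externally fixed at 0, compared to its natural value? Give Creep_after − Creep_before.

Under do(Stress=0), the mechanism Stress <- -2*Load is discarded; Stress is fixed at 0.
Temp = -3*Stress - 2*Load + 6  [with Stress=0, Load=5]  = -4
Creep = |Stress - Temp|  [with Stress=0, Temp=-4]  = 4
Without intervention: Stress = -2*Load  [with Load=5]  = -10; Temp = -3*Stress - 2*Load + 6  [with Stress=-10, Load=5]  = 26; Creep = |Stress - Temp|  [with Stress=-10, Temp=26]  = 36.
Change = 4 − 36 = -32.

-32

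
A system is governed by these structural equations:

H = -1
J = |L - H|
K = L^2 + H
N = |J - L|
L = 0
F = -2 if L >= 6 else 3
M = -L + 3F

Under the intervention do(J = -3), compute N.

3

The intervention breaks the incoming arrows to J: J = |L - H| no longer applies, and J = -3.
N = |J - L|  [with J=-3, L=0]  = 3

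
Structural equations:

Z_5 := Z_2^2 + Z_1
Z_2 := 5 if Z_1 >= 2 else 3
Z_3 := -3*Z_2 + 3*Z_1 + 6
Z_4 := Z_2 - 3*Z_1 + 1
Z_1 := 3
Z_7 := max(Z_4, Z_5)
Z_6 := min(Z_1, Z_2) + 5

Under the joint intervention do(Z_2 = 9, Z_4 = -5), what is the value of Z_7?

Setting Z_2 = 9, Z_4 = -5 by intervention discards those variables' equations.
Z_5 = Z_2^2 + Z_1  [with Z_2=9, Z_1=3]  = 84
Z_7 = max(Z_4, Z_5)  [with Z_4=-5, Z_5=84]  = 84

84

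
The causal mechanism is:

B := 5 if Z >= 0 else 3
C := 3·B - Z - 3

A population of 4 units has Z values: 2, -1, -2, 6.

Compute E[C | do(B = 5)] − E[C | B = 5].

2.75

The intervention sets B=5 in all 4 units regardless of Z. Recomputing C per unit gives 10, 13, 14, 6; average 10.75.
E[C|B=5] averages over only the 2 units with B=5 (Z = 2, 6): C = 10, 6, mean 8.
Difference = 10.75 − 8 = 2.75.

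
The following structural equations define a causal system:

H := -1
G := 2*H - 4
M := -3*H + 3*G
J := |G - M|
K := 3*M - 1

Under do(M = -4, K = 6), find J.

2

The joint intervention fixes M = -4, K = 6, removing each variable's own equation.
G = 2*H - 4  [with H=-1]  = -6
J = |G - M|  [with G=-6, M=-4]  = 2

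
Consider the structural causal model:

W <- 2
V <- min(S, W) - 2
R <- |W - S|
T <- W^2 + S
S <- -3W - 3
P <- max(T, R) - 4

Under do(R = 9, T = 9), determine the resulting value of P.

Setting R = 9, T = 9 by intervention discards those variables' equations.
P = max(T, R) - 4  [with T=9, R=9]  = 5

5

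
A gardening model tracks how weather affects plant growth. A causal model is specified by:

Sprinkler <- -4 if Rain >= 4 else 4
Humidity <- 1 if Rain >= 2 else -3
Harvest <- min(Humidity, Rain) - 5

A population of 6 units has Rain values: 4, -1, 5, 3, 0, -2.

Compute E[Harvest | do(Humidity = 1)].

The intervention sets Humidity=1 in all 6 units regardless of Rain. Recomputing Harvest per unit gives -4, -6, -4, -4, -5, -7; average -5.

-5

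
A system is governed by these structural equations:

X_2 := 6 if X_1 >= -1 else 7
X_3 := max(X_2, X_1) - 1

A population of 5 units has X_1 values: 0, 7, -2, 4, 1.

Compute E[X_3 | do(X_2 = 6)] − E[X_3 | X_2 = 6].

do(X_2=6) breaks X_2's dependence on X_1. With X_2=6 fixed, X_3 across the units is 5, 6, 5, 5, 5, mean 5.2.
E[X_3|X_2=6] averages over only the 4 units with X_2=6 (X_1 = 0, 7, 4, 1): X_3 = 5, 6, 5, 5, mean 5.25.
Difference = 5.2 − 5.25 = -0.05.

-0.05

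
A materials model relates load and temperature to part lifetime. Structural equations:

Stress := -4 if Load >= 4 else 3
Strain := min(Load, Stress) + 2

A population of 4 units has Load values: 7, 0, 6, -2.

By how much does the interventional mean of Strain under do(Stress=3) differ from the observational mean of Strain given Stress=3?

2

The intervention sets Stress=3 in all 4 units regardless of Load. Recomputing Strain per unit gives 5, 2, 5, 0; average 3.
Observing Stress=3 restricts to units where Stress's equation naturally yields 3: Load ∈ {0, -2}. In that subpopulation Strain = 2, 0, mean 1.
Difference = 3 − 1 = 2.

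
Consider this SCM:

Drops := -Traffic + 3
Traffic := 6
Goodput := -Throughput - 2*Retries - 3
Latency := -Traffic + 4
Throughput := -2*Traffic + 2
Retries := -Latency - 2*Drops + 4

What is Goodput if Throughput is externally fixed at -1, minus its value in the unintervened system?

-9

The intervention breaks the incoming arrows to Throughput: Throughput := -2*Traffic + 2 no longer applies, and Throughput = -1.
Latency = -Traffic + 4  [with Traffic=6]  = -2
Drops = -Traffic + 3  [with Traffic=6]  = -3
Retries = -Latency - 2*Drops + 4  [with Latency=-2, Drops=-3]  = 12
Goodput = -Throughput - 2*Retries - 3  [with Throughput=-1, Retries=12]  = -26
Without intervention: Latency = -Traffic + 4  [with Traffic=6]  = -2; Drops = -Traffic + 3  [with Traffic=6]  = -3; Retries = -Latency - 2*Drops + 4  [with Latency=-2, Drops=-3]  = 12; Throughput = -2*Traffic + 2  [with Traffic=6]  = -10; Goodput = -Throughput - 2*Retries - 3  [with Throughput=-10, Retries=12]  = -17.
Change = -26 − (-17) = -9.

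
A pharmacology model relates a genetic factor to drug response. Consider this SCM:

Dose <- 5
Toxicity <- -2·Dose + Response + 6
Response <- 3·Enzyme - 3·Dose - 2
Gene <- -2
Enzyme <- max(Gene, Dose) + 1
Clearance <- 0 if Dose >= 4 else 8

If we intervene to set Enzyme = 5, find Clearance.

The intervention breaks the incoming arrows to Enzyme: Enzyme <- max(Gene, Dose) + 1 no longer applies, and Enzyme = 5.
No directed path runs from Enzyme to Clearance, so Clearance keeps its natural value.
Clearance = 0 if Dose >= 4 else 8  [with Dose=5]  = 0

0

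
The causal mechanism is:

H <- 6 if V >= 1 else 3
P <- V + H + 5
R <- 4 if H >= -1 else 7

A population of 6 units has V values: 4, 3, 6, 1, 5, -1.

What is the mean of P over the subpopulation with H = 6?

E[P|H=6] averages over only the 5 units with H=6 (V = 4, 3, 6, 1, 5): P = 15, 14, 17, 12, 16, mean 14.8.

14.8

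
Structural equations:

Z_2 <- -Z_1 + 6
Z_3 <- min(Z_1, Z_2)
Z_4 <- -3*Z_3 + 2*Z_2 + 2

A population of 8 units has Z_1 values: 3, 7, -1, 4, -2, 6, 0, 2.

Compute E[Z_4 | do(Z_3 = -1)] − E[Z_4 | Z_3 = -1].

1.25

The intervention sets Z_3=-1 in all 8 units regardless of Z_1. Recomputing Z_4 per unit gives 11, 3, 19, 9, 21, 5, 17, 13; average 12.25.
Conditioning on Z_3=-1 selects the 2 unit(s) with Z_1 ∈ {7, -1}. Their Z_4 values: 3, 19. Mean = 11.
Difference = 12.25 − 11 = 1.25.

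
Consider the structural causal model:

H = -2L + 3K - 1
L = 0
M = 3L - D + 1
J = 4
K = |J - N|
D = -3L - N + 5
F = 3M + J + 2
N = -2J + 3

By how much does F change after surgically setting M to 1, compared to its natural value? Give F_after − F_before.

do(M=1) replaces the equation M = 3L - D + 1 with the constant M = 1.
F = 3M + J + 2  [with M=1, J=4]  = 9
Without intervention: N = -2J + 3  [with J=4]  = -5; D = -3L - N + 5  [with L=0, N=-5]  = 10; M = 3L - D + 1  [with L=0, D=10]  = -9; F = 3M + J + 2  [with M=-9, J=4]  = -21.
Change = 9 − (-21) = 30.

30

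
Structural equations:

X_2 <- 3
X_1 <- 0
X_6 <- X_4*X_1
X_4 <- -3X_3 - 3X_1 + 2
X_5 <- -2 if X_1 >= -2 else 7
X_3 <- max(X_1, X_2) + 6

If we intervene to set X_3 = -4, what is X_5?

-2

do(X_3=-4) replaces the equation X_3 <- max(X_1, X_2) + 6 with the constant X_3 = -4.
X_5 is not downstream of the intervention, so its value is determined by the original equations.
X_5 = -2 if X_1 >= -2 else 7  [with X_1=0]  = -2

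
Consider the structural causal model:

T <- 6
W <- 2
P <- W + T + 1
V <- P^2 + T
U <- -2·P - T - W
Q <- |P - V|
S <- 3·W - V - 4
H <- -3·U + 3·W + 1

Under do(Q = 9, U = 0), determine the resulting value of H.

Under do(Q = 9, U = 0), each intervened variable's structural equation is replaced by its fixed value.
H = -3·U + 3·W + 1  [with U=0, W=2]  = 7

7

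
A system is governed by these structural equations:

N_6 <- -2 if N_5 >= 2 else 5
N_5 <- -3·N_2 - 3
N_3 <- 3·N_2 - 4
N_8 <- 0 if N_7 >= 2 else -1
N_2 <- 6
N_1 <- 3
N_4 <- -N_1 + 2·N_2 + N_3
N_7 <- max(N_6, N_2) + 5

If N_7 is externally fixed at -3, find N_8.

do(N_7=-3) replaces the equation N_7 <- max(N_6, N_2) + 5 with the constant N_7 = -3.
N_8 = 0 if N_7 >= 2 else -1  [with N_7=-3]  = -1

-1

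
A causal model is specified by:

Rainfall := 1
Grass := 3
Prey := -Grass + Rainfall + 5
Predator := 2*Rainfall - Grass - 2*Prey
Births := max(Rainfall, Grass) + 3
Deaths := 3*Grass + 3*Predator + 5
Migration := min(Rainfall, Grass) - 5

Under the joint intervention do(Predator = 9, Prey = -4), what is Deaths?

The joint intervention fixes Predator = 9, Prey = -4, removing each variable's own equation.
Deaths = 3*Grass + 3*Predator + 5  [with Grass=3, Predator=9]  = 41

41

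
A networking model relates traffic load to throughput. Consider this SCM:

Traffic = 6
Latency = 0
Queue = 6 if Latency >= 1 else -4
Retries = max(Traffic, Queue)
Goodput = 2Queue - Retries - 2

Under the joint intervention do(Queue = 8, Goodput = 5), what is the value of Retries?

8

The joint intervention fixes Queue = 8, Goodput = 5, removing each variable's own equation.
Retries = max(Traffic, Queue)  [with Traffic=6, Queue=8]  = 8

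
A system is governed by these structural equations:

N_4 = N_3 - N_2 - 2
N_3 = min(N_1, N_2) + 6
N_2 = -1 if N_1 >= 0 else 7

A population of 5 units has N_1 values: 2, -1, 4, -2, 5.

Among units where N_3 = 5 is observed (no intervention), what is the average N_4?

2

Observing N_3=5 restricts to units where N_3's equation naturally yields 5: N_1 ∈ {2, -1, 4, 5}. In that subpopulation N_4 = 4, -4, 4, 4, mean 2.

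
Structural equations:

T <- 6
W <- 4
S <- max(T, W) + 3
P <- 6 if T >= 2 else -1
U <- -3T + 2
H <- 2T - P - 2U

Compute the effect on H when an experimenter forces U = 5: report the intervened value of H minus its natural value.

-42

The intervention breaks the incoming arrows to U: U <- -3T + 2 no longer applies, and U = 5.
P = 6 if T >= 2 else -1  [with T=6]  = 6
H = 2T - P - 2U  [with T=6, P=6, U=5]  = -4
Without intervention: P = 6 if T >= 2 else -1  [with T=6]  = 6; U = -3T + 2  [with T=6]  = -16; H = 2T - P - 2U  [with T=6, P=6, U=-16]  = 38.
Change = -4 − 38 = -42.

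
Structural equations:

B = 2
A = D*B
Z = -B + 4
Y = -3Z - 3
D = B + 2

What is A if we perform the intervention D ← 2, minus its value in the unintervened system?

The intervention breaks the incoming arrows to D: D = B + 2 no longer applies, and D = 2.
A = D*B  [with D=2, B=2]  = 4
Without intervention: D = B + 2  [with B=2]  = 4; A = D*B  [with D=4, B=2]  = 8.
Change = 4 − 8 = -4.

-4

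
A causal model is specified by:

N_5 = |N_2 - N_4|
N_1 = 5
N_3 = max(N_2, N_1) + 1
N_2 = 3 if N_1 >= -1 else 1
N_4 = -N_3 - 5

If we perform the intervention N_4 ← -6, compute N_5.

Intervening sets N_4 = -6 and removes its equation (N_4 = -N_3 - 5).
N_2 = 3 if N_1 >= -1 else 1  [with N_1=5]  = 3
N_5 = |N_2 - N_4|  [with N_2=3, N_4=-6]  = 9

9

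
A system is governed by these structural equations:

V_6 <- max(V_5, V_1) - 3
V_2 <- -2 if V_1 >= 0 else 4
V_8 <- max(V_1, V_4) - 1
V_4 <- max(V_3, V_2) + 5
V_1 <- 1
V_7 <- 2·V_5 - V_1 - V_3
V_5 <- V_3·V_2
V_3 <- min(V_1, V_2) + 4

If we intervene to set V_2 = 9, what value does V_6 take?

Under do(V_2=9), the mechanism V_2 <- -2 if V_1 >= 0 else 4 is discarded; V_2 is fixed at 9.
V_3 = min(V_1, V_2) + 4  [with V_1=1, V_2=9]  = 5
V_5 = V_3·V_2  [with V_3=5, V_2=9]  = 45
V_6 = max(V_5, V_1) - 3  [with V_5=45, V_1=1]  = 42

42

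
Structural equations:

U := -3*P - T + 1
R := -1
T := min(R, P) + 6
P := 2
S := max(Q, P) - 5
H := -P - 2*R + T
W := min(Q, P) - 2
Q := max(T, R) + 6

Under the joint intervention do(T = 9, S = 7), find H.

Setting T = 9, S = 7 by intervention discards those variables' equations.
H = -P - 2*R + T  [with P=2, R=-1, T=9]  = 9

9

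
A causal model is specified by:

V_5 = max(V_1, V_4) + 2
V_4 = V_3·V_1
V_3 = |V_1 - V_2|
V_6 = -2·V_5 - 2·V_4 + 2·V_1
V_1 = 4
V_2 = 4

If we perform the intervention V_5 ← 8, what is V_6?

-8

The intervention breaks the incoming arrows to V_5: V_5 = max(V_1, V_4) + 2 no longer applies, and V_5 = 8.
V_3 = |V_1 - V_2|  [with V_1=4, V_2=4]  = 0
V_4 = V_3·V_1  [with V_3=0, V_1=4]  = 0
V_6 = -2·V_5 - 2·V_4 + 2·V_1  [with V_5=8, V_4=0, V_1=4]  = -8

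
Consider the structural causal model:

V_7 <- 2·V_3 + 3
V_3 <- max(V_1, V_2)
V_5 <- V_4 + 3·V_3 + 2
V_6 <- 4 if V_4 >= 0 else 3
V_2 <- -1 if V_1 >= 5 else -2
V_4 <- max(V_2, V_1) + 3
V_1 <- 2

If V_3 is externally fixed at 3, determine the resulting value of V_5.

16

do(V_3=3) replaces the equation V_3 <- max(V_1, V_2) with the constant V_3 = 3.
V_2 = -1 if V_1 >= 5 else -2  [with V_1=2]  = -2
V_4 = max(V_2, V_1) + 3  [with V_2=-2, V_1=2]  = 5
V_5 = V_4 + 3·V_3 + 2  [with V_4=5, V_3=3]  = 16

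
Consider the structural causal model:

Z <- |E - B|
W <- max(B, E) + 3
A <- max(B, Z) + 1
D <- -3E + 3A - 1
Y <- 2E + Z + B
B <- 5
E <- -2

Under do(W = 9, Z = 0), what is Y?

1

Under do(W = 9, Z = 0), each intervened variable's structural equation is replaced by its fixed value.
Y = 2E + Z + B  [with E=-2, Z=0, B=5]  = 1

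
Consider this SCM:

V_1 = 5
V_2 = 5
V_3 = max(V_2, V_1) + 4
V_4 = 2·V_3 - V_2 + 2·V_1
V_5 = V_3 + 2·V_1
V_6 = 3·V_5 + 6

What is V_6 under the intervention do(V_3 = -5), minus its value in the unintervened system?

-42

The intervention breaks the incoming arrows to V_3: V_3 = max(V_2, V_1) + 4 no longer applies, and V_3 = -5.
V_5 = V_3 + 2·V_1  [with V_3=-5, V_1=5]  = 5
V_6 = 3·V_5 + 6  [with V_5=5]  = 21
Without intervention: V_3 = max(V_2, V_1) + 4  [with V_2=5, V_1=5]  = 9; V_5 = V_3 + 2·V_1  [with V_3=9, V_1=5]  = 19; V_6 = 3·V_5 + 6  [with V_5=19]  = 63.
Change = 21 − 63 = -42.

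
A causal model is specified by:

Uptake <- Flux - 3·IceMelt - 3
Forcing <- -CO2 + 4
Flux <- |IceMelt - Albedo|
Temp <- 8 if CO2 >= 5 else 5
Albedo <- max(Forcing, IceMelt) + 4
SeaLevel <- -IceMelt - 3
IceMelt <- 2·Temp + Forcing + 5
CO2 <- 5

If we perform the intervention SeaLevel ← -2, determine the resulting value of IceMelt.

do(SeaLevel=-2) replaces the equation SeaLevel <- -IceMelt - 3 with the constant SeaLevel = -2.
No directed path runs from SeaLevel to IceMelt, so IceMelt keeps its natural value.
Forcing = -CO2 + 4  [with CO2=5]  = -1
Temp = 8 if CO2 >= 5 else 5  [with CO2=5]  = 8
IceMelt = 2·Temp + Forcing + 5  [with Temp=8, Forcing=-1]  = 20

20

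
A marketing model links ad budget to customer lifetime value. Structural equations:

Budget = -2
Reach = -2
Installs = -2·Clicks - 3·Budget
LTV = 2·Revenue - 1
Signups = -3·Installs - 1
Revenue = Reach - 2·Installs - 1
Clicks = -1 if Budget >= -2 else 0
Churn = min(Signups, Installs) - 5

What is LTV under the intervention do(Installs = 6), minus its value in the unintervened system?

8

do(Installs=6) replaces the equation Installs = -2·Clicks - 3·Budget with the constant Installs = 6.
Revenue = Reach - 2·Installs - 1  [with Reach=-2, Installs=6]  = -15
LTV = 2·Revenue - 1  [with Revenue=-15]  = -31
Without intervention: Clicks = -1 if Budget >= -2 else 0  [with Budget=-2]  = -1; Installs = -2·Clicks - 3·Budget  [with Clicks=-1, Budget=-2]  = 8; Revenue = Reach - 2·Installs - 1  [with Reach=-2, Installs=8]  = -19; LTV = 2·Revenue - 1  [with Revenue=-19]  = -39.
Change = -31 − (-39) = 8.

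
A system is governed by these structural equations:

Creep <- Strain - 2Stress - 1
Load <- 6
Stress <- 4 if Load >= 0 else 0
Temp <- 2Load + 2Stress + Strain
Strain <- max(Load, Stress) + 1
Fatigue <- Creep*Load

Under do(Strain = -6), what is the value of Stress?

Under do(Strain=-6), the mechanism Strain <- max(Load, Stress) + 1 is discarded; Strain is fixed at -6.
Since Stress is not a descendant of the intervened variable, it is unaffected.
Stress = 4 if Load >= 0 else 0  [with Load=6]  = 4

4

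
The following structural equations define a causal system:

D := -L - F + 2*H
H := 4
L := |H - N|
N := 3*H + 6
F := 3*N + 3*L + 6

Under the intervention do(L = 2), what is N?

Under do(L=2), the mechanism L := |H - N| is discarded; L is fixed at 2.
Since N is not a descendant of the intervened variable, it is unaffected.
N = 3*H + 6  [with H=4]  = 18

18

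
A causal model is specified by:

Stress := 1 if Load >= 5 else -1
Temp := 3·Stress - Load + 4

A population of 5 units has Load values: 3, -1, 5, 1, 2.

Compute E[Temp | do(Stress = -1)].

do(Stress=-1) breaks Stress's dependence on Load. With Stress=-1 fixed, Temp across the units is -2, 2, -4, 0, -1, mean -1.

-1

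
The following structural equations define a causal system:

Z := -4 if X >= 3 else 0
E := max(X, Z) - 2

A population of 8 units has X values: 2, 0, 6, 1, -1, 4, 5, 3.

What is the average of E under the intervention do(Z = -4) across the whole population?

The intervention sets Z=-4 in all 8 units regardless of X. Recomputing E per unit gives 0, -2, 4, -1, -3, 2, 3, 1; average 0.5.

0.5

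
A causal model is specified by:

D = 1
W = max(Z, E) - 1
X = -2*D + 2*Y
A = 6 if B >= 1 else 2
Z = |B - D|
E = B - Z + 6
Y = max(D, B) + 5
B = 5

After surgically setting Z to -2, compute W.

do(Z=-2) replaces the equation Z = |B - D| with the constant Z = -2.
E = B - Z + 6  [with B=5, Z=-2]  = 13
W = max(Z, E) - 1  [with Z=-2, E=13]  = 12

12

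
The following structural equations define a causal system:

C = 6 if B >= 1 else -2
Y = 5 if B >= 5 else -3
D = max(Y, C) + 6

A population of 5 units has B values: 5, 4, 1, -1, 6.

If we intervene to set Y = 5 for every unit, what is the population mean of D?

The intervention sets Y=5 in all 5 units regardless of B. Recomputing D per unit gives 12, 12, 12, 11, 12; average 11.8.

11.8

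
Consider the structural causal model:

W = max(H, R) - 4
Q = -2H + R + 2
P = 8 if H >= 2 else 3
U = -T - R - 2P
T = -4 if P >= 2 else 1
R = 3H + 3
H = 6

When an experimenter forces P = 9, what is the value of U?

-35

Under do(P=9), the mechanism P = 8 if H >= 2 else 3 is discarded; P is fixed at 9.
R = 3H + 3  [with H=6]  = 21
T = -4 if P >= 2 else 1  [with P=9]  = -4
U = -T - R - 2P  [with T=-4, R=21, P=9]  = -35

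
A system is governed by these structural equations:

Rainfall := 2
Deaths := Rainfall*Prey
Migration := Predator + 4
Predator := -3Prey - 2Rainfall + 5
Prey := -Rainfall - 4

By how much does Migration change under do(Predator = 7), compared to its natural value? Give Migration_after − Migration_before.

do(Predator=7) replaces the equation Predator := -3Prey - 2Rainfall + 5 with the constant Predator = 7.
Migration = Predator + 4  [with Predator=7]  = 11
Without intervention: Prey = -Rainfall - 4  [with Rainfall=2]  = -6; Predator = -3Prey - 2Rainfall + 5  [with Prey=-6, Rainfall=2]  = 19; Migration = Predator + 4  [with Predator=19]  = 23.
Change = 11 − 23 = -12.

-12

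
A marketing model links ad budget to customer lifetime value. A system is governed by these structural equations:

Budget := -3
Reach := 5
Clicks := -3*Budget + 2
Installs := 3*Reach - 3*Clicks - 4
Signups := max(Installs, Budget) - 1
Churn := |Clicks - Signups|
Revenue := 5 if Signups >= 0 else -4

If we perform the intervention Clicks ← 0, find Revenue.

The intervention breaks the incoming arrows to Clicks: Clicks := -3*Budget + 2 no longer applies, and Clicks = 0.
Installs = 3*Reach - 3*Clicks - 4  [with Reach=5, Clicks=0]  = 11
Signups = max(Installs, Budget) - 1  [with Installs=11, Budget=-3]  = 10
Revenue = 5 if Signups >= 0 else -4  [with Signups=10]  = 5

5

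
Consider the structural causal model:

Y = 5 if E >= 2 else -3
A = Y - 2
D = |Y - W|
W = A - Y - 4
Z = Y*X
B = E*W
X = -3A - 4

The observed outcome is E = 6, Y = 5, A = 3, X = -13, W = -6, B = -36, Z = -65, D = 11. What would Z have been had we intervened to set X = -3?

-15

The intervention breaks the incoming arrows to X: X = -3A - 4 no longer applies, and X = -3.
Y = 5 if E >= 2 else -3  [with E=6]  = 5
Z = Y*X  [with Y=5, X=-3]  = -15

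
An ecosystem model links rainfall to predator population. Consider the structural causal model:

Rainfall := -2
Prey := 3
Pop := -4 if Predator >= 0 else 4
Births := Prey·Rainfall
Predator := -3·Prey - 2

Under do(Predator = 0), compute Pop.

do(Predator=0) replaces the equation Predator := -3·Prey - 2 with the constant Predator = 0.
Pop = -4 if Predator >= 0 else 4  [with Predator=0]  = -4

-4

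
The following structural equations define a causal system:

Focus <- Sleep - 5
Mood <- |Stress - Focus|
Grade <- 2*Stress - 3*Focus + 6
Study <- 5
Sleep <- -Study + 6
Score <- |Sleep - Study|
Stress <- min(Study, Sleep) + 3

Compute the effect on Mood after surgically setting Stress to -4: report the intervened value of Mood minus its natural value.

The intervention breaks the incoming arrows to Stress: Stress <- min(Study, Sleep) + 3 no longer applies, and Stress = -4.
Sleep = -Study + 6  [with Study=5]  = 1
Focus = Sleep - 5  [with Sleep=1]  = -4
Mood = |Stress - Focus|  [with Stress=-4, Focus=-4]  = 0
Without intervention: Sleep = -Study + 6  [with Study=5]  = 1; Stress = min(Study, Sleep) + 3  [with Study=5, Sleep=1]  = 4; Focus = Sleep - 5  [with Sleep=1]  = -4; Mood = |Stress - Focus|  [with Stress=4, Focus=-4]  = 8.
Change = 0 − 8 = -8.

-8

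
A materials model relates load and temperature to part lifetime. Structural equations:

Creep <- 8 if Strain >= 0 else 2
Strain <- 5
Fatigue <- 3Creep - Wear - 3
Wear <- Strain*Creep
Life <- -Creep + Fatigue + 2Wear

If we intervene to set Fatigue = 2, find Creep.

8

The intervention breaks the incoming arrows to Fatigue: Fatigue <- 3Creep - Wear - 3 no longer applies, and Fatigue = 2.
Since Creep is not a descendant of the intervened variable, it is unaffected.
Creep = 8 if Strain >= 0 else 2  [with Strain=5]  = 8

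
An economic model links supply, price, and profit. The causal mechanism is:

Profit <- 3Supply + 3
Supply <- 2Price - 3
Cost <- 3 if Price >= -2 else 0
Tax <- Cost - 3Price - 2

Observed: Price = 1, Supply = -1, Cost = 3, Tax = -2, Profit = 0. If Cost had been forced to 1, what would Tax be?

-4

The intervention breaks the incoming arrows to Cost: Cost <- 3 if Price >= -2 else 0 no longer applies, and Cost = 1.
Tax = Cost - 3Price - 2  [with Cost=1, Price=1]  = -4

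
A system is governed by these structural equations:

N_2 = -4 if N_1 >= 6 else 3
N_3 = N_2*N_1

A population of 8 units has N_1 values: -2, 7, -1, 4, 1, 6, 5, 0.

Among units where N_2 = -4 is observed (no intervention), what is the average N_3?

Observing N_2=-4 restricts to units where N_2's equation naturally yields -4: N_1 ∈ {7, 6}. In that subpopulation N_3 = -28, -24, mean -26.

-26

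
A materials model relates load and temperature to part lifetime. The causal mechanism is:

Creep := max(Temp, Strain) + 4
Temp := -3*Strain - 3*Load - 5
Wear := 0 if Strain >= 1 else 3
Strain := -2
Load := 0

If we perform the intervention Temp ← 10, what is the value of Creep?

14

The intervention breaks the incoming arrows to Temp: Temp := -3*Strain - 3*Load - 5 no longer applies, and Temp = 10.
Creep = max(Temp, Strain) + 4  [with Temp=10, Strain=-2]  = 14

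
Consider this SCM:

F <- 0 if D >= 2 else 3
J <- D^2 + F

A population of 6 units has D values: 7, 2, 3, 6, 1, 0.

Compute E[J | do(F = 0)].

16.5

Every unit gets F=0 under the intervention. J values become 49, 4, 9, 36, 1, 0; E[J|do(F=0)] = 16.5.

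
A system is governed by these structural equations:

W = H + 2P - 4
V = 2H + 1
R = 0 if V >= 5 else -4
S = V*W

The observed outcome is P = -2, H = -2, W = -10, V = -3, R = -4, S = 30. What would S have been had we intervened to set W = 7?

The intervention breaks the incoming arrows to W: W = H + 2P - 4 no longer applies, and W = 7.
V = 2H + 1  [with H=-2]  = -3
S = V*W  [with V=-3, W=7]  = -21

-21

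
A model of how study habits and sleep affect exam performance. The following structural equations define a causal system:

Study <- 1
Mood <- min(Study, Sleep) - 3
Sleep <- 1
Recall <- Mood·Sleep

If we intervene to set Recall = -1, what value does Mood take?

-2

Under do(Recall=-1), the mechanism Recall <- Mood·Sleep is discarded; Recall is fixed at -1.
Since Mood is not a descendant of the intervened variable, it is unaffected.
Mood = min(Study, Sleep) - 3  [with Study=1, Sleep=1]  = -2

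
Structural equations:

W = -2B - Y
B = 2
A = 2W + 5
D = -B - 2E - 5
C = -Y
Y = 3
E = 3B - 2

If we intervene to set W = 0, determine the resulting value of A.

The intervention breaks the incoming arrows to W: W = -2B - Y no longer applies, and W = 0.
A = 2W + 5  [with W=0]  = 5

5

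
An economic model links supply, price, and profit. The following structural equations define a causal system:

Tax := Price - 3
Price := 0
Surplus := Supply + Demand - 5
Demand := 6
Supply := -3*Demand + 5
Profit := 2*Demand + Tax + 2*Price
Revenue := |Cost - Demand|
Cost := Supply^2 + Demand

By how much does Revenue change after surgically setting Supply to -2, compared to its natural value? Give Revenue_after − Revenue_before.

do(Supply=-2) replaces the equation Supply := -3*Demand + 5 with the constant Supply = -2.
Cost = Supply^2 + Demand  [with Supply=-2, Demand=6]  = 10
Revenue = |Cost - Demand|  [with Cost=10, Demand=6]  = 4
Without intervention: Supply = -3*Demand + 5  [with Demand=6]  = -13; Cost = Supply^2 + Demand  [with Supply=-13, Demand=6]  = 175; Revenue = |Cost - Demand|  [with Cost=175, Demand=6]  = 169.
Change = 4 − 169 = -165.

-165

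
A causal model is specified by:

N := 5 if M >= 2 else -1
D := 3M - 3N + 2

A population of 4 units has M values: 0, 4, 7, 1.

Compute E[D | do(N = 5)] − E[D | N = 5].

-7.5

Under do(N=5), N's equation is replaced by N=5 for every unit. Per-unit D: -13, -1, 8, -10. Mean = -4.
E[D|N=5] averages over only the 2 units with N=5 (M = 4, 7): D = -1, 8, mean 3.5.
Difference = -4 − 3.5 = -7.5.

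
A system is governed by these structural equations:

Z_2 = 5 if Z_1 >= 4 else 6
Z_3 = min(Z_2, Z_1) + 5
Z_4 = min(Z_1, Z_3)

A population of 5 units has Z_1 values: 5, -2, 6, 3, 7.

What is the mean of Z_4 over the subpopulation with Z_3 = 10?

E[Z_4|Z_3=10] averages over only the 3 units with Z_3=10 (Z_1 = 5, 6, 7): Z_4 = 5, 6, 7, mean 6.

6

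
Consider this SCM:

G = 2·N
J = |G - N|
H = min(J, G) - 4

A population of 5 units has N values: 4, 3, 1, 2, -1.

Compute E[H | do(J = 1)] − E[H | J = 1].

Every unit gets J=1 under the intervention. H values become -3, -3, -3, -3, -6; E[H|do(J=1)] = -3.6.
Observing J=1 restricts to units where J's equation naturally yields 1: N ∈ {1, -1}. In that subpopulation H = -3, -6, mean -4.5.
Difference = -3.6 − (-4.5) = 0.9.

0.9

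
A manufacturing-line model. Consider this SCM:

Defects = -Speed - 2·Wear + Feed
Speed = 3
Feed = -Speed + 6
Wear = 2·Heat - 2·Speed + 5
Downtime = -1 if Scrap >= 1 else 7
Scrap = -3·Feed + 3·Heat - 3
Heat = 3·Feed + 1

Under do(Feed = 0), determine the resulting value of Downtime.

Under do(Feed=0), the mechanism Feed = -Speed + 6 is discarded; Feed is fixed at 0.
Heat = 3·Feed + 1  [with Feed=0]  = 1
Scrap = -3·Feed + 3·Heat - 3  [with Feed=0, Heat=1]  = 0
Downtime = -1 if Scrap >= 1 else 7  [with Scrap=0]  = 7

7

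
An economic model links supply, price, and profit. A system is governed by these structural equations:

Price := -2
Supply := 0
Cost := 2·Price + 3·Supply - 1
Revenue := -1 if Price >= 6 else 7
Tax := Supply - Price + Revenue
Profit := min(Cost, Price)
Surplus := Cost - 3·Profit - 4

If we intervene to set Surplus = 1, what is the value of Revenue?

7

Under do(Surplus=1), the mechanism Surplus := Cost - 3·Profit - 4 is discarded; Surplus is fixed at 1.
Since Revenue is not a descendant of the intervened variable, it is unaffected.
Revenue = -1 if Price >= 6 else 7  [with Price=-2]  = 7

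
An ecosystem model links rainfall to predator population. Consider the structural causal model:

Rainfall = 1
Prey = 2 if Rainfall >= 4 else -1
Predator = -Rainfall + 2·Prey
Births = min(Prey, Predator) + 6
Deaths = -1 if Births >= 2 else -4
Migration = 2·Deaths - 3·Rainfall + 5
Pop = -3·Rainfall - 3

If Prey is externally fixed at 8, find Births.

Under do(Prey=8), the mechanism Prey = 2 if Rainfall >= 4 else -1 is discarded; Prey is fixed at 8.
Predator = -Rainfall + 2·Prey  [with Rainfall=1, Prey=8]  = 15
Births = min(Prey, Predator) + 6  [with Prey=8, Predator=15]  = 14

14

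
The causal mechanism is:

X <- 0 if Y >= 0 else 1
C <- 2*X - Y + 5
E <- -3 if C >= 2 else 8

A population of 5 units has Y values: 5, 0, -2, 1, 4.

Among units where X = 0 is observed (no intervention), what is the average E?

2.5

Conditioning on X=0 selects the 4 unit(s) with Y ∈ {5, 0, 1, 4}. Their E values: 8, -3, -3, 8. Mean = 2.5.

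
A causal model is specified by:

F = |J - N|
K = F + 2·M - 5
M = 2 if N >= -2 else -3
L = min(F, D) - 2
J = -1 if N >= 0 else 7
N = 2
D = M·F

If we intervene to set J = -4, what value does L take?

Under do(J=-4), the mechanism J = -1 if N >= 0 else 7 is discarded; J is fixed at -4.
F = |J - N|  [with J=-4, N=2]  = 6
M = 2 if N >= -2 else -3  [with N=2]  = 2
D = M·F  [with M=2, F=6]  = 12
L = min(F, D) - 2  [with F=6, D=12]  = 4

4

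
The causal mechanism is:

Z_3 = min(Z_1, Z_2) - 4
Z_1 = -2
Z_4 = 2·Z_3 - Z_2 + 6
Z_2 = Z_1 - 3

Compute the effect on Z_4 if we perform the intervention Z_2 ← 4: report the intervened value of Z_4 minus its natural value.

-3

Under do(Z_2=4), the mechanism Z_2 = Z_1 - 3 is discarded; Z_2 is fixed at 4.
Z_3 = min(Z_1, Z_2) - 4  [with Z_1=-2, Z_2=4]  = -6
Z_4 = 2·Z_3 - Z_2 + 6  [with Z_3=-6, Z_2=4]  = -10
Without intervention: Z_2 = Z_1 - 3  [with Z_1=-2]  = -5; Z_3 = min(Z_1, Z_2) - 4  [with Z_1=-2, Z_2=-5]  = -9; Z_4 = 2·Z_3 - Z_2 + 6  [with Z_3=-9, Z_2=-5]  = -7.
Change = -10 − (-7) = -3.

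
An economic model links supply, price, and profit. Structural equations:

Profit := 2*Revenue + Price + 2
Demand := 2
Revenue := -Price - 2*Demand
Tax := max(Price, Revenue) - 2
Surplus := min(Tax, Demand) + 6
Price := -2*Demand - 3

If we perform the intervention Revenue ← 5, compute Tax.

The intervention breaks the incoming arrows to Revenue: Revenue := -Price - 2*Demand no longer applies, and Revenue = 5.
Price = -2*Demand - 3  [with Demand=2]  = -7
Tax = max(Price, Revenue) - 2  [with Price=-7, Revenue=5]  = 3

3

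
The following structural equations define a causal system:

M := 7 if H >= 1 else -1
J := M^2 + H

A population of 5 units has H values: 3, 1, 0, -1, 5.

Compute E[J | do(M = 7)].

50.6

Under do(M=7), M's equation is replaced by M=7 for every unit. Per-unit J: 52, 50, 49, 48, 54. Mean = 50.6.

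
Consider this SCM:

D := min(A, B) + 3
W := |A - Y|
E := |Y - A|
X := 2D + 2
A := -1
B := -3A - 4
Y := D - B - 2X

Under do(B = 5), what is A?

Under do(B=5), the mechanism B := -3A - 4 is discarded; B is fixed at 5.
A is not downstream of the intervention, so its value is determined by the original equations.

-1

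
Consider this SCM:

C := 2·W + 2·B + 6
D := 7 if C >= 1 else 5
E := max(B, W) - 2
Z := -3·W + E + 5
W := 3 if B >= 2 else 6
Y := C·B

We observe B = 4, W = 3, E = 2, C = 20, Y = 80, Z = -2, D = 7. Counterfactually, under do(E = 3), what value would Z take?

-1

The intervention breaks the incoming arrows to E: E := max(B, W) - 2 no longer applies, and E = 3.
W = 3 if B >= 2 else 6  [with B=4]  = 3
Z = -3·W + E + 5  [with W=3, E=3]  = -1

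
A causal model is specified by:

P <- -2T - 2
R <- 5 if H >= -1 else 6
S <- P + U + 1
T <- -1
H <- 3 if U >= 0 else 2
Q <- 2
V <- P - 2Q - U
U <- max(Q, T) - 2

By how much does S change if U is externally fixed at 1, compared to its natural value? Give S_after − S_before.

The intervention breaks the incoming arrows to U: U <- max(Q, T) - 2 no longer applies, and U = 1.
P = -2T - 2  [with T=-1]  = 0
S = P + U + 1  [with P=0, U=1]  = 2
Without intervention: U = max(Q, T) - 2  [with Q=2, T=-1]  = 0; P = -2T - 2  [with T=-1]  = 0; S = P + U + 1  [with P=0, U=0]  = 1.
Change = 2 − 1 = 1.

1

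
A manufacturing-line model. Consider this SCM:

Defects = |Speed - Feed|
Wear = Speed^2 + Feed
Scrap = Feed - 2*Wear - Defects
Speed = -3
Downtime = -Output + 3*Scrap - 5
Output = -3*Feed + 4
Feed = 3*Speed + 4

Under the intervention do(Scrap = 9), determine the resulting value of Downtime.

Under do(Scrap=9), the mechanism Scrap = Feed - 2*Wear - Defects is discarded; Scrap is fixed at 9.
Feed = 3*Speed + 4  [with Speed=-3]  = -5
Output = -3*Feed + 4  [with Feed=-5]  = 19
Downtime = -Output + 3*Scrap - 5  [with Output=19, Scrap=9]  = 3

3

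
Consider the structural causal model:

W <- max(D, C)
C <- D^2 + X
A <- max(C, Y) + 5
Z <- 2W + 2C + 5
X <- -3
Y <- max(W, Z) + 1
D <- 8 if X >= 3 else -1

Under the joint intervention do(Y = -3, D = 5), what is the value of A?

Setting Y = -3, D = 5 by intervention discards those variables' equations.
C = D^2 + X  [with D=5, X=-3]  = 22
A = max(C, Y) + 5  [with C=22, Y=-3]  = 27

27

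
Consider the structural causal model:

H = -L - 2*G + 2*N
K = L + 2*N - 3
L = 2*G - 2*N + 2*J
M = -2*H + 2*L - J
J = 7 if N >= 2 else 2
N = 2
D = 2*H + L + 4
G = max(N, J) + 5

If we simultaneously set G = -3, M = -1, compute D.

Under do(G = -3, M = -1), each intervened variable's structural equation is replaced by its fixed value.
J = 7 if N >= 2 else 2  [with N=2]  = 7
L = 2*G - 2*N + 2*J  [with G=-3, N=2, J=7]  = 4
H = -L - 2*G + 2*N  [with L=4, G=-3, N=2]  = 6
D = 2*H + L + 4  [with H=6, L=4]  = 20

20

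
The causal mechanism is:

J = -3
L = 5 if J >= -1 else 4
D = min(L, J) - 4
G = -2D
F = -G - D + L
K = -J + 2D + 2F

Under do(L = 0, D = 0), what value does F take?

0

Under do(L = 0, D = 0), each intervened variable's structural equation is replaced by its fixed value.
G = -2D  [with D=0]  = 0
F = -G - D + L  [with G=0, D=0, L=0]  = 0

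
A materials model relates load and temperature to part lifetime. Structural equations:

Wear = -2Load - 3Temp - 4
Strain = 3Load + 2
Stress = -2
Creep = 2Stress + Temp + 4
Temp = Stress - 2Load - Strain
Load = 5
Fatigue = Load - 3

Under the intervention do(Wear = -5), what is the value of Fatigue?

Intervening sets Wear = -5 and removes its equation (Wear = -2Load - 3Temp - 4).
No directed path runs from Wear to Fatigue, so Fatigue keeps its natural value.
Fatigue = Load - 3  [with Load=5]  = 2

2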